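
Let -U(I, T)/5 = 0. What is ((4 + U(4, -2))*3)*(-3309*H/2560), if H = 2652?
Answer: -6581601/160 ≈ -41135.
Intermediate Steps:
U(I, T) = 0 (U(I, T) = -5*0 = 0)
((4 + U(4, -2))*3)*(-3309*H/2560) = ((4 + 0)*3)*(-3309/(2560/2652)) = (4*3)*(-3309/(2560*(1/2652))) = 12*(-3309/640/663) = 12*(-3309*663/640) = 12*(-2193867/640) = -6581601/160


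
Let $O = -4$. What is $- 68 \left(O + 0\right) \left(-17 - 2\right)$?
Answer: $-5168$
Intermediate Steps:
$- 68 \left(O + 0\right) \left(-17 - 2\right) = - 68 \left(-4 + 0\right) \left(-17 - 2\right) = - 68 \left(\left(-4\right) \left(-19\right)\right) = \left(-68\right) 76 = -5168$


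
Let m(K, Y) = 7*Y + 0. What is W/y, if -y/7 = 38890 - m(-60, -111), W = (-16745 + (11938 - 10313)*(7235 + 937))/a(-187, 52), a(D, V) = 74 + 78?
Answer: -13262755/42205688 ≈ -0.31424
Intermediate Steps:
m(K, Y) = 7*Y
a(D, V) = 152
W = 13262755/152 (W = (-16745 + (11938 - 10313)*(7235 + 937))/152 = (-16745 + 1625*8172)*(1/152) = (-16745 + 13279500)*(1/152) = 13262755*(1/152) = 13262755/152 ≈ 87255.)
y = -277669 (y = -7*(38890 - 7*(-111)) = -7*(38890 - 1*(-777)) = -7*(38890 + 777) = -7*39667 = -277669)
W/y = (13262755/152)/(-277669) = (13262755/152)*(-1/277669) = -13262755/42205688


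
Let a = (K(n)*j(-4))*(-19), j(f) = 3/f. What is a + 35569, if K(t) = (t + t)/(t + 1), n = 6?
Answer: 249154/7 ≈ 35593.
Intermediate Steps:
K(t) = 2*t/(1 + t) (K(t) = (2*t)/(1 + t) = 2*t/(1 + t))
a = 171/7 (a = ((2*6/(1 + 6))*(3/(-4)))*(-19) = ((2*6/7)*(3*(-1/4)))*(-19) = ((2*6*(1/7))*(-3/4))*(-19) = ((12/7)*(-3/4))*(-19) = -9/7*(-19) = 171/7 ≈ 24.429)
a + 35569 = 171/7 + 35569 = 249154/7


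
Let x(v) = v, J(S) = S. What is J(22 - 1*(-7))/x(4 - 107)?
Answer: -29/103 ≈ -0.28155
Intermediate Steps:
J(22 - 1*(-7))/x(4 - 107) = (22 - 1*(-7))/(4 - 107) = (22 + 7)/(-103) = 29*(-1/103) = -29/103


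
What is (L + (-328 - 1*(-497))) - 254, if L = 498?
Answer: 413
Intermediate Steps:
(L + (-328 - 1*(-497))) - 254 = (498 + (-328 - 1*(-497))) - 254 = (498 + (-328 + 497)) - 254 = (498 + 169) - 254 = 667 - 254 = 413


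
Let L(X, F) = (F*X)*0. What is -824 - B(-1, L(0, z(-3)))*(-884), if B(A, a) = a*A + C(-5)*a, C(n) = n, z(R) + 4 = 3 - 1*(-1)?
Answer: -824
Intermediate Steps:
z(R) = 0 (z(R) = -4 + (3 - 1*(-1)) = -4 + (3 + 1) = -4 + 4 = 0)
L(X, F) = 0
B(A, a) = -5*a + A*a (B(A, a) = a*A - 5*a = A*a - 5*a = -5*a + A*a)
-824 - B(-1, L(0, z(-3)))*(-884) = -824 - 0*(-5 - 1)*(-884) = -824 - 0*(-6)*(-884) = -824 - 0*(-884) = -824 - 1*0 = -824 + 0 = -824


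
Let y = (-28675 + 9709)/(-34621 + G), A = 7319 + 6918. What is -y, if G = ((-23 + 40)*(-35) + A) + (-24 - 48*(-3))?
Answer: -6322/6953 ≈ -0.90925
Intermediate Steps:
A = 14237
G = 13762 (G = ((-23 + 40)*(-35) + 14237) + (-24 - 48*(-3)) = (17*(-35) + 14237) + (-24 + 144) = (-595 + 14237) + 120 = 13642 + 120 = 13762)
y = 6322/6953 (y = (-28675 + 9709)/(-34621 + 13762) = -18966/(-20859) = -18966*(-1/20859) = 6322/6953 ≈ 0.90925)
-y = -1*6322/6953 = -6322/6953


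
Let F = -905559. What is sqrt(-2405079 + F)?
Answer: I*sqrt(3310638) ≈ 1819.5*I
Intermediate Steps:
sqrt(-2405079 + F) = sqrt(-2405079 - 905559) = sqrt(-3310638) = I*sqrt(3310638)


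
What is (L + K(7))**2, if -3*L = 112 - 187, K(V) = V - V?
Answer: 625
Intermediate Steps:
K(V) = 0
L = 25 (L = -(112 - 187)/3 = -1/3*(-75) = 25)
(L + K(7))**2 = (25 + 0)**2 = 25**2 = 625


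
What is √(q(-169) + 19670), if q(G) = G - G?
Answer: √19670 ≈ 140.25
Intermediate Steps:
q(G) = 0
√(q(-169) + 19670) = √(0 + 19670) = √19670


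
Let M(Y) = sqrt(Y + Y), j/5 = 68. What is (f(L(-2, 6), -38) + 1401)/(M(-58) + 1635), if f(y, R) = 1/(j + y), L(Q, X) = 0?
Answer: 155763507/181787188 - 476341*I*sqrt(29)/454467970 ≈ 0.85684 - 0.0056443*I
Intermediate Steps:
j = 340 (j = 5*68 = 340)
M(Y) = sqrt(2)*sqrt(Y) (M(Y) = sqrt(2*Y) = sqrt(2)*sqrt(Y))
f(y, R) = 1/(340 + y)
(f(L(-2, 6), -38) + 1401)/(M(-58) + 1635) = (1/(340 + 0) + 1401)/(sqrt(2)*sqrt(-58) + 1635) = (1/340 + 1401)/(sqrt(2)*(I*sqrt(58)) + 1635) = (1/340 + 1401)/(2*I*sqrt(29) + 1635) = 476341/(340*(1635 + 2*I*sqrt(29)))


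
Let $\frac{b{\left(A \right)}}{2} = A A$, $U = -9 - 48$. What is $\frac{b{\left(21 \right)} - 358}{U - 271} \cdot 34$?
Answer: $- \frac{2227}{41} \approx -54.317$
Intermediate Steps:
$U = -57$ ($U = -9 - 48 = -57$)
$b{\left(A \right)} = 2 A^{2}$ ($b{\left(A \right)} = 2 A A = 2 A^{2}$)
$\frac{b{\left(21 \right)} - 358}{U - 271} \cdot 34 = \frac{2 \cdot 21^{2} - 358}{-57 - 271} \cdot 34 = \frac{2 \cdot 441 - 358}{-328} \cdot 34 = \left(882 - 358\right) \left(- \frac{1}{328}\right) 34 = 524 \left(- \frac{1}{328}\right) 34 = \left(- \frac{131}{82}\right) 34 = - \frac{2227}{41}$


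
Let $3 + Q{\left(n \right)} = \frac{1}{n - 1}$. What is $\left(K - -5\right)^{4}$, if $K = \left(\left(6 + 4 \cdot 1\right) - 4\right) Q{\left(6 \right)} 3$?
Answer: $\frac{2655237841}{625} \approx 4.2484 \cdot 10^{6}$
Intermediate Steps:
$Q{\left(n \right)} = -3 + \frac{1}{-1 + n}$ ($Q{\left(n \right)} = -3 + \frac{1}{n - 1} = -3 + \frac{1}{-1 + n}$)
$K = - \frac{252}{5}$ ($K = \left(\left(6 + 4 \cdot 1\right) - 4\right) \frac{4 - 18}{-1 + 6} \cdot 3 = \left(\left(6 + 4\right) - 4\right) \frac{4 - 18}{5} \cdot 3 = \left(10 - 4\right) \frac{1}{5} \left(-14\right) 3 = 6 \left(\left(- \frac{14}{5}\right) 3\right) = 6 \left(- \frac{42}{5}\right) = - \frac{252}{5} \approx -50.4$)
$\left(K - -5\right)^{4} = \left(- \frac{252}{5} - -5\right)^{4} = \left(- \frac{252}{5} + 5\right)^{4} = \left(- \frac{227}{5}\right)^{4} = \frac{2655237841}{625}$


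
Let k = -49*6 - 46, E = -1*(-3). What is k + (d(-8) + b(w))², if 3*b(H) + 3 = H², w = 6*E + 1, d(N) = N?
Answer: 108496/9 ≈ 12055.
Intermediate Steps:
E = 3
w = 19 (w = 6*3 + 1 = 18 + 1 = 19)
b(H) = -1 + H²/3
k = -340 (k = -294 - 46 = -340)
k + (d(-8) + b(w))² = -340 + (-8 + (-1 + (⅓)*19²))² = -340 + (-8 + (-1 + (⅓)*361))² = -340 + (-8 + (-1 + 361/3))² = -340 + (-8 + 358/3)² = -340 + (334/3)² = -340 + 111556/9 = 108496/9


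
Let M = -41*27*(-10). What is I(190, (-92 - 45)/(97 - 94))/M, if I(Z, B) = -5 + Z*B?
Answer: -5209/6642 ≈ -0.78425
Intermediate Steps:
I(Z, B) = -5 + B*Z
M = 11070 (M = -1107*(-10) = 11070)
I(190, (-92 - 45)/(97 - 94))/M = (-5 + ((-92 - 45)/(97 - 94))*190)/11070 = (-5 - 137/3*190)*(1/11070) = (-5 - 26030/3)*(1/11070) = -26045/3*1/11070 = -5209/6642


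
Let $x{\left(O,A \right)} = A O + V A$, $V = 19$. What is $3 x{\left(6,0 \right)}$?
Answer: $0$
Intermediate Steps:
$x{\left(O,A \right)} = 19 A + A O$ ($x{\left(O,A \right)} = A O + 19 A = 19 A + A O$)
$3 x{\left(6,0 \right)} = 3 \cdot 0 \left(19 + 6\right) = 3 \cdot 0 \cdot 25 = 3 \cdot 0 = 0$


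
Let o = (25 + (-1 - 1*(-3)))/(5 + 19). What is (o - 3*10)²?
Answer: 53361/64 ≈ 833.77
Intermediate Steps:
o = 9/8 (o = (25 + (-1 + 3))/24 = (25 + 2)*(1/24) = 27*(1/24) = 9/8 ≈ 1.1250)
(o - 3*10)² = (9/8 - 3*10)² = (9/8 - 30)² = (-231/8)² = 53361/64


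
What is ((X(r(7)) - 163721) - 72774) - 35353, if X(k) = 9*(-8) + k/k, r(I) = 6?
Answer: -271919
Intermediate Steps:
X(k) = -71 (X(k) = -72 + 1 = -71)
((X(r(7)) - 163721) - 72774) - 35353 = ((-71 - 163721) - 72774) - 35353 = (-163792 - 72774) - 35353 = -236566 - 35353 = -271919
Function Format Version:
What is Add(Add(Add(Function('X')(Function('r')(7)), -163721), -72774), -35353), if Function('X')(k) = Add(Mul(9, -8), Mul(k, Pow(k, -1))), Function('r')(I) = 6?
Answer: -271919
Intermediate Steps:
Function('X')(k) = -71 (Function('X')(k) = Add(-72, 1) = -71)
Add(Add(Add(Function('X')(Function('r')(7)), -163721), -72774), -35353) = Add(Add(Add(-71, -163721), -72774), -35353) = Add(Add(-163792, -72774), -35353) = Add(-236566, -35353) = -271919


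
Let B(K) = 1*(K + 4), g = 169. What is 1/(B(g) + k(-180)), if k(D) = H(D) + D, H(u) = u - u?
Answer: -⅐ ≈ -0.14286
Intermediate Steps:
B(K) = 4 + K (B(K) = 1*(4 + K) = 4 + K)
H(u) = 0
k(D) = D (k(D) = 0 + D = D)
1/(B(g) + k(-180)) = 1/((4 + 169) - 180) = 1/(173 - 180) = 1/(-7) = -⅐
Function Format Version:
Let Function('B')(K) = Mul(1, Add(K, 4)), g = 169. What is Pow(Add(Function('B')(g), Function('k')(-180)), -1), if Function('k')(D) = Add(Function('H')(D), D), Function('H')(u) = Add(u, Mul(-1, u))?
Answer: Rational(-1, 7) ≈ -0.14286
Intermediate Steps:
Function('B')(K) = Add(4, K) (Function('B')(K) = Mul(1, Add(4, K)) = Add(4, K))
Function('H')(u) = 0
Function('k')(D) = D (Function('k')(D) = Add(0, D) = D)
Pow(Add(Function('B')(g), Function('k')(-180)), -1) = Pow(Add(Add(4, 169), -180), -1) = Pow(Add(173, -180), -1) = Pow(-7, -1) = Rational(-1, 7)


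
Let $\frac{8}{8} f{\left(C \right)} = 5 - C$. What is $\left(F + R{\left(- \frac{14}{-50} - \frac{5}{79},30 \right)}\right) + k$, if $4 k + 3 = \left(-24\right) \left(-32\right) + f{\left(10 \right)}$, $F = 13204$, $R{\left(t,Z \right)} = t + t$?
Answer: $\frac{26454006}{1975} \approx 13394.0$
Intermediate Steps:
$f{\left(C \right)} = 5 - C$
$R{\left(t,Z \right)} = 2 t$
$k = 190$ ($k = - \frac{3}{4} + \frac{\left(-24\right) \left(-32\right) + \left(5 - 10\right)}{4} = - \frac{3}{4} + \frac{768 + \left(5 - 10\right)}{4} = - \frac{3}{4} + \frac{768 - 5}{4} = - \frac{3}{4} + \frac{1}{4} \cdot 763 = - \frac{3}{4} + \frac{763}{4} = 190$)
$\left(F + R{\left(- \frac{14}{-50} - \frac{5}{79},30 \right)}\right) + k = \left(13204 + 2 \left(- \frac{14}{-50} - \frac{5}{79}\right)\right) + 190 = \left(13204 + 2 \left(\left(-14\right) \left(- \frac{1}{50}\right) - \frac{5}{79}\right)\right) + 190 = \left(13204 + 2 \left(\frac{7}{25} - \frac{5}{79}\right)\right) + 190 = \left(13204 + 2 \cdot \frac{428}{1975}\right) + 190 = \left(13204 + \frac{856}{1975}\right) + 190 = \frac{26078756}{1975} + 190 = \frac{26454006}{1975}$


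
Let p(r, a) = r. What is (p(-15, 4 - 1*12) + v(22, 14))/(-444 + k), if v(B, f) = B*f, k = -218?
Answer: -293/662 ≈ -0.44260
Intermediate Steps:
(p(-15, 4 - 1*12) + v(22, 14))/(-444 + k) = (-15 + 22*14)/(-444 - 218) = (-15 + 308)/(-662) = 293*(-1/662) = -293/662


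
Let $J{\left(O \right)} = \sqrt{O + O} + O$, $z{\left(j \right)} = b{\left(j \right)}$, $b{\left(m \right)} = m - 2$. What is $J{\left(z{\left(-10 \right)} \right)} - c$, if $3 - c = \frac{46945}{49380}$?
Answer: $- \frac{138751}{9876} + 2 i \sqrt{6} \approx -14.049 + 4.899 i$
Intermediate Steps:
$b{\left(m \right)} = -2 + m$
$z{\left(j \right)} = -2 + j$
$c = \frac{20239}{9876}$ ($c = 3 - \frac{46945}{49380} = 3 - 46945 \cdot \frac{1}{49380} = 3 - \frac{9389}{9876} = \frac{20239}{9876} \approx 2.0493$)
$J{\left(O \right)} = O + \sqrt{2} \sqrt{O}$ ($J{\left(O \right)} = \sqrt{2 O} + O = \sqrt{2} \sqrt{O} + O = O + \sqrt{2} \sqrt{O}$)
$J{\left(z{\left(-10 \right)} \right)} - c = \left(\left(-2 - 10\right) + \sqrt{2} \sqrt{-2 - 10}\right) - \frac{20239}{9876} = \left(-12 + \sqrt{2} \sqrt{-12}\right) - \frac{20239}{9876} = \left(-12 + \sqrt{2} \cdot 2 i \sqrt{3}\right) - \frac{20239}{9876} = \left(-12 + 2 i \sqrt{6}\right) - \frac{20239}{9876} = - \frac{138751}{9876} + 2 i \sqrt{6}$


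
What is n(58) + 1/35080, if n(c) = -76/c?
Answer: -1333011/1017320 ≈ -1.3103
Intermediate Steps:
n(58) + 1/35080 = -76/58 + 1/35080 = -76*1/58 + 1/35080 = -38/29 + 1/35080 = -1333011/1017320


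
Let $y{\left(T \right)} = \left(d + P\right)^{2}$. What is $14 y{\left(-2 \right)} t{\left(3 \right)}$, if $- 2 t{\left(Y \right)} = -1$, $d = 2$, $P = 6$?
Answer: $448$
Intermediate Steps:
$t{\left(Y \right)} = \frac{1}{2}$ ($t{\left(Y \right)} = \left(- \frac{1}{2}\right) \left(-1\right) = \frac{1}{2}$)
$y{\left(T \right)} = 64$ ($y{\left(T \right)} = \left(2 + 6\right)^{2} = 8^{2} = 64$)
$14 y{\left(-2 \right)} t{\left(3 \right)} = 14 \cdot 64 \cdot \frac{1}{2} = 896 \cdot \frac{1}{2} = 448$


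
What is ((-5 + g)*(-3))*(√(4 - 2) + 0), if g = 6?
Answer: -3*√2 ≈ -4.2426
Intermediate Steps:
((-5 + g)*(-3))*(√(4 - 2) + 0) = ((-5 + 6)*(-3))*(√(4 - 2) + 0) = (1*(-3))*(√2 + 0) = -3*√2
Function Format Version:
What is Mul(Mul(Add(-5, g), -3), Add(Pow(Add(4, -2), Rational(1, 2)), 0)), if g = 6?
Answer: Mul(-3, Pow(2, Rational(1, 2))) ≈ -4.2426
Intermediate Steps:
Mul(Mul(Add(-5, g), -3), Add(Pow(Add(4, -2), Rational(1, 2)), 0)) = Mul(Mul(Add(-5, 6), -3), Add(Pow(Add(4, -2), Rational(1, 2)), 0)) = Mul(Mul(1, -3), Add(Pow(2, Rational(1, 2)), 0)) = Mul(-3, Pow(2, Rational(1, 2)))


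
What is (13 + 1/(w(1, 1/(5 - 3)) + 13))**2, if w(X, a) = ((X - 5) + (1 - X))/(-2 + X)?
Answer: 49284/289 ≈ 170.53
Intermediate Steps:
w(X, a) = -4/(-2 + X) (w(X, a) = ((-5 + X) + (1 - X))/(-2 + X) = -4/(-2 + X))
(13 + 1/(w(1, 1/(5 - 3)) + 13))**2 = (13 + 1/(-4/(-2 + 1) + 13))**2 = (13 + 1/(-4/(-1) + 13))**2 = (13 + 1/(-4*(-1) + 13))**2 = (13 + 1/(4 + 13))**2 = (13 + 1/17)**2 = (222/17)**2 = 49284/289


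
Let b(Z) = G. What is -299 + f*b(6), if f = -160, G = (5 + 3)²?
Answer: -10539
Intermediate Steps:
G = 64 (G = 8² = 64)
b(Z) = 64
-299 + f*b(6) = -299 - 160*64 = -299 - 10240 = -10539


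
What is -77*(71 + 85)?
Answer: -12012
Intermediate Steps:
-77*(71 + 85) = -77*156 = -12012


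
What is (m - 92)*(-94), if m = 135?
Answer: -4042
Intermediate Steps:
(m - 92)*(-94) = (135 - 92)*(-94) = 43*(-94) = -4042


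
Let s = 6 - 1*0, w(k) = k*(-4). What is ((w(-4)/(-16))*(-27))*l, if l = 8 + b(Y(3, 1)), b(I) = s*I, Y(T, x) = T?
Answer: 702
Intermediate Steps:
w(k) = -4*k
s = 6 (s = 6 + 0 = 6)
b(I) = 6*I
l = 26 (l = 8 + 6*3 = 8 + 18 = 26)
((w(-4)/(-16))*(-27))*l = ((-4*(-4)/(-16))*(-27))*26 = ((16*(-1/16))*(-27))*26 = -1*(-27)*26 = 27*26 = 702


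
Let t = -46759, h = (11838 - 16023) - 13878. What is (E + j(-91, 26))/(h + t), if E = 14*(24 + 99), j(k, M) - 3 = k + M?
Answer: -830/32411 ≈ -0.025609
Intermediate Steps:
j(k, M) = 3 + M + k (j(k, M) = 3 + (k + M) = 3 + (M + k) = 3 + M + k)
h = -18063 (h = -4185 - 13878 = -18063)
E = 1722 (E = 14*123 = 1722)
(E + j(-91, 26))/(h + t) = (1722 + (3 + 26 - 91))/(-18063 - 46759) = (1722 - 62)/(-64822) = 1660*(-1/64822) = -830/32411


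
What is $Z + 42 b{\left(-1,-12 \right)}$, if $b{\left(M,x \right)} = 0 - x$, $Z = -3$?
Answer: $501$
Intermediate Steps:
$b{\left(M,x \right)} = - x$
$Z + 42 b{\left(-1,-12 \right)} = -3 + 42 \left(\left(-1\right) \left(-12\right)\right) = -3 + 42 \cdot 12 = -3 + 504 = 501$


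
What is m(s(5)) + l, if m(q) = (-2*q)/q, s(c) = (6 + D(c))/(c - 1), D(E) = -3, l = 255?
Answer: 253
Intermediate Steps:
s(c) = 3/(-1 + c) (s(c) = (6 - 3)/(c - 1) = 3/(-1 + c))
m(q) = -2
m(s(5)) + l = -2 + 255 = 253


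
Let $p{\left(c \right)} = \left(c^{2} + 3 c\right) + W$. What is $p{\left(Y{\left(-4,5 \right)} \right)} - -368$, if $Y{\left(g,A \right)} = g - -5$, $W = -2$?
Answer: $370$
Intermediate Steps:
$Y{\left(g,A \right)} = 5 + g$ ($Y{\left(g,A \right)} = g + 5 = 5 + g$)
$p{\left(c \right)} = -2 + c^{2} + 3 c$ ($p{\left(c \right)} = \left(c^{2} + 3 c\right) - 2 = -2 + c^{2} + 3 c$)
$p{\left(Y{\left(-4,5 \right)} \right)} - -368 = \left(-2 + \left(5 - 4\right)^{2} + 3 \left(5 - 4\right)\right) - -368 = \left(-2 + 1^{2} + 3 \cdot 1\right) + 368 = \left(-2 + 1 + 3\right) + 368 = 2 + 368 = 370$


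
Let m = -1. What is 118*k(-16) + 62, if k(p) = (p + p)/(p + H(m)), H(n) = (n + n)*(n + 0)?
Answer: 2322/7 ≈ 331.71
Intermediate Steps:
H(n) = 2*n² (H(n) = (2*n)*n = 2*n²)
k(p) = 2*p/(2 + p) (k(p) = (p + p)/(p + 2*(-1)²) = (2*p)/(p + 2*1) = (2*p)/(p + 2) = (2*p)/(2 + p) = 2*p/(2 + p))
118*k(-16) + 62 = 118*(2*(-16)/(2 - 16)) + 62 = 118*(2*(-16)/(-14)) + 62 = 118*(2*(-16)*(-1/14)) + 62 = 118*(16/7) + 62 = 1888/7 + 62 = 2322/7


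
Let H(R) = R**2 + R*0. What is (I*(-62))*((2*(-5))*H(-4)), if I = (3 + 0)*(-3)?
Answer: -89280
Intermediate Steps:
I = -9 (I = 3*(-3) = -9)
H(R) = R**2 (H(R) = R**2 + 0 = R**2)
(I*(-62))*((2*(-5))*H(-4)) = (-9*(-62))*((2*(-5))*(-4)**2) = 558*(-10*16) = 558*(-160) = -89280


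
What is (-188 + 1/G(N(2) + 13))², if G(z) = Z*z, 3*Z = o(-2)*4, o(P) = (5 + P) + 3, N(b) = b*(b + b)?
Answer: 997485889/28224 ≈ 35342.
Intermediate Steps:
N(b) = 2*b² (N(b) = b*(2*b) = 2*b²)
o(P) = 8 + P
Z = 8 (Z = ((8 - 2)*4)/3 = (6*4)/3 = (⅓)*24 = 8)
G(z) = 8*z
(-188 + 1/G(N(2) + 13))² = (-188 + 1/(8*(2*2² + 13)))² = (-188 + 1/(8*(2*4 + 13)))² = (-188 + 1/(8*(8 + 13)))² = (-188 + 1/(8*21))² = (-188 + 1/168)² = (-31583/168)² = 997485889/28224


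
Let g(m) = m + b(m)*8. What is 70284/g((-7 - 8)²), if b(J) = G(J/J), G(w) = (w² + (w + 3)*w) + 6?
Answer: 70284/313 ≈ 224.55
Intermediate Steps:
G(w) = 6 + w² + w*(3 + w) (G(w) = (w² + (3 + w)*w) + 6 = (w² + w*(3 + w)) + 6 = 6 + w² + w*(3 + w))
b(J) = 11 (b(J) = 6 + 2*(J/J)² + 3*(J/J) = 6 + 2*1² + 3*1 = 6 + 2*1 + 3 = 6 + 2 + 3 = 11)
g(m) = 88 + m (g(m) = m + 11*8 = m + 88 = 88 + m)
70284/g((-7 - 8)²) = 70284/(88 + (-7 - 8)²) = 70284/(88 + (-15)²) = 70284/(88 + 225) = 70284/313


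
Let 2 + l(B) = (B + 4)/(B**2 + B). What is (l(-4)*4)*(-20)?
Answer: 160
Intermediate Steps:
l(B) = -2 + (4 + B)/(B + B**2) (l(B) = -2 + (B + 4)/(B**2 + B) = -2 + (4 + B)/(B + B**2))
(l(-4)*4)*(-20) = (((4 - 1*(-4) - 2*(-4)**2)/((-4)*(1 - 4)))*4)*(-20) = (-1/4*(4 + 4 - 2*16)/(-3)*4)*(-20) = (-1/4*(-1/3)*(4 + 4 - 32)*4)*(-20) = (-1/4*(-1/3)*(-24)*4)*(-20) = -2*4*(-20) = -8*(-20) = 160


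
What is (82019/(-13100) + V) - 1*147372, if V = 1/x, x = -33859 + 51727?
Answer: -4312118429999/29258850 ≈ -1.4738e+5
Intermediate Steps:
x = 17868
V = 1/17868 ≈ 5.5966e-5
(82019/(-13100) + V) - 1*147372 = (82019/(-13100) + 1/17868) - 1*147372 = (82019*(-1/13100) + 1/17868) - 147372 = (-82019/13100 + 1/17868) - 147372 = -183187799/29258850 - 147372 = -4312118429999/29258850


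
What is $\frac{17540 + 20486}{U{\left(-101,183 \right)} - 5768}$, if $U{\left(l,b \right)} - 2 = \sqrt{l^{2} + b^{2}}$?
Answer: $- \frac{109628958}{16601533} - \frac{19013 \sqrt{43690}}{16601533} \approx -6.8429$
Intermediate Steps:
$U{\left(l,b \right)} = 2 + \sqrt{b^{2} + l^{2}}$ ($U{\left(l,b \right)} = 2 + \sqrt{l^{2} + b^{2}} = 2 + \sqrt{b^{2} + l^{2}}$)
$\frac{17540 + 20486}{U{\left(-101,183 \right)} - 5768} = \frac{17540 + 20486}{\left(2 + \sqrt{183^{2} + \left(-101\right)^{2}}\right) - 5768} = \frac{38026}{\left(2 + \sqrt{33489 + 10201}\right) - 5768} = \frac{38026}{\left(2 + \sqrt{43690}\right) - 5768} = \frac{38026}{-5766 + \sqrt{43690}}$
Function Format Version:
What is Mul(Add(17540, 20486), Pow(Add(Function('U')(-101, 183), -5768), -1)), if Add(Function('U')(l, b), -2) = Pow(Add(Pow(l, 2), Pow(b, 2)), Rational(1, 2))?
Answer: Add(Rational(-109628958, 16601533), Mul(Rational(-19013, 16601533), Pow(43690, Rational(1, 2)))) ≈ -6.8429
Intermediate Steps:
Function('U')(l, b) = Add(2, Pow(Add(Pow(b, 2), Pow(l, 2)), Rational(1, 2))) (Function('U')(l, b) = Add(2, Pow(Add(Pow(l, 2), Pow(b, 2)), Rational(1, 2))) = Add(2, Pow(Add(Pow(b, 2), Pow(l, 2)), Rational(1, 2))))
Mul(Add(17540, 20486), Pow(Add(Function('U')(-101, 183), -5768), -1)) = Mul(Add(17540, 20486), Pow(Add(Add(2, Pow(Add(Pow(183, 2), Pow(-101, 2)), Rational(1, 2))), -5768), -1)) = Mul(38026, Pow(Add(Add(2, Pow(Add(33489, 10201), Rational(1, 2))), -5768), -1)) = Mul(38026, Pow(Add(Add(2, Pow(43690, Rational(1, 2))), -5768), -1)) = Mul(38026, Pow(Add(-5766, Pow(43690, Rational(1, 2))), -1))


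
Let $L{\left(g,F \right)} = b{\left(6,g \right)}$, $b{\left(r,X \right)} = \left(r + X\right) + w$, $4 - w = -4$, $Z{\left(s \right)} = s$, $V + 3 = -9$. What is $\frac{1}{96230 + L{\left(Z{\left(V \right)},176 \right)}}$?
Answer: $\frac{1}{96232} \approx 1.0392 \cdot 10^{-5}$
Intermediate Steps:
$V = -12$ ($V = -3 - 9 = -12$)
$w = 8$ ($w = 4 - -4 = 4 + 4 = 8$)
$b{\left(r,X \right)} = 8 + X + r$ ($b{\left(r,X \right)} = \left(r + X\right) + 8 = \left(X + r\right) + 8 = 8 + X + r$)
$L{\left(g,F \right)} = 14 + g$ ($L{\left(g,F \right)} = 8 + g + 6 = 14 + g$)
$\frac{1}{96230 + L{\left(Z{\left(V \right)},176 \right)}} = \frac{1}{96230 + \left(14 - 12\right)} = \frac{1}{96230 + 2} = \frac{1}{96232}$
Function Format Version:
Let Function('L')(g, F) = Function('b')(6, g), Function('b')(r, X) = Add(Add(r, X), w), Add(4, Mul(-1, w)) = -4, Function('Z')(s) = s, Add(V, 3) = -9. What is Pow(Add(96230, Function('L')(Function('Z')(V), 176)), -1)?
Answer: Rational(1, 96232) ≈ 1.0392e-5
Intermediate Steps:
V = -12 (V = Add(-3, -9) = -12)
w = 8 (w = Add(4, Mul(-1, -4)) = Add(4, 4) = 8)
Function('b')(r, X) = Add(8, X, r) (Function('b')(r, X) = Add(Add(r, X), 8) = Add(Add(X, r), 8) = Add(8, X, r))
Function('L')(g, F) = Add(14, g) (Function('L')(g, F) = Add(8, g, 6) = Add(14, g))
Pow(Add(96230, Function('L')(Function('Z')(V), 176)), -1) = Pow(Add(96230, Add(14, -12)), -1) = Pow(Add(96230, 2), -1) = Pow(96232, -1) = Rational(1, 96232)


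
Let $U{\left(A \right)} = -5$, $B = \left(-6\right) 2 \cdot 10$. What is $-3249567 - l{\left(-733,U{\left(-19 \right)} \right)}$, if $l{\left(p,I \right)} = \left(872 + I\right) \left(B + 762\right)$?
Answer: $-3806181$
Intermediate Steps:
$B = -120$ ($B = \left(-12\right) 10 = -120$)
$l{\left(p,I \right)} = 559824 + 642 I$ ($l{\left(p,I \right)} = \left(872 + I\right) \left(-120 + 762\right) = \left(872 + I\right) 642 = 559824 + 642 I$)
$-3249567 - l{\left(-733,U{\left(-19 \right)} \right)} = -3249567 - \left(559824 + 642 \left(-5\right)\right) = -3249567 - \left(559824 - 3210\right) = -3249567 - 556614 = -3806181$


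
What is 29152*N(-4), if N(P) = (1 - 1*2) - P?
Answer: 87456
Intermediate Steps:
N(P) = -1 - P (N(P) = (1 - 2) - P = -1 - P)
29152*N(-4) = 29152*(-1 - 1*(-4)) = 29152*(-1 + 4) = 29152*3 = 87456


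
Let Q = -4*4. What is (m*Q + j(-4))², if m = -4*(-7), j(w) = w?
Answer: 204304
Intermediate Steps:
Q = -16
m = 28
(m*Q + j(-4))² = (28*(-16) - 4)² = (-448 - 4)² = (-452)² = 204304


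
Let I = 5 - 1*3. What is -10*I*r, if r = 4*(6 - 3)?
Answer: -240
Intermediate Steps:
r = 12 (r = 4*3 = 12)
I = 2 (I = 5 - 3 = 2)
-10*I*r = -10*2*12 = -20*12 = -1*240 = -240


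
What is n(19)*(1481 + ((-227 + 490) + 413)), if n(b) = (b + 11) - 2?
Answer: 60396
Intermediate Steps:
n(b) = 9 + b (n(b) = (11 + b) - 2 = 9 + b)
n(19)*(1481 + ((-227 + 490) + 413)) = (9 + 19)*(1481 + ((-227 + 490) + 413)) = 28*(1481 + (263 + 413)) = 28*(1481 + 676) = 28*2157 = 60396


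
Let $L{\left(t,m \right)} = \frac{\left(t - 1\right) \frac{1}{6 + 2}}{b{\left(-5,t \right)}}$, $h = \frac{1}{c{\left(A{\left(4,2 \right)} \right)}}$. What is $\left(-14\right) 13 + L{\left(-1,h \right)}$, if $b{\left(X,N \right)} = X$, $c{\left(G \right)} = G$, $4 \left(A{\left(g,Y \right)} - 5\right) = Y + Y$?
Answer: $- \frac{3639}{20} \approx -181.95$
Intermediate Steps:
$A{\left(g,Y \right)} = 5 + \frac{Y}{2}$ ($A{\left(g,Y \right)} = 5 + \frac{Y + Y}{4} = 5 + \frac{2 Y}{4} = 5 + \frac{Y}{2}$)
$h = \frac{1}{6}$ ($h = \frac{1}{5 + \frac{1}{2} \cdot 2} = \frac{1}{5 + 1} = \frac{1}{6} \approx 0.16667$)
$L{\left(t,m \right)} = \frac{1}{40} - \frac{t}{40}$ ($L{\left(t,m \right)} = \frac{\left(t - 1\right) \frac{1}{6 + 2}}{-5} = \frac{-1 + t}{8} \left(- \frac{1}{5}\right) = \left(-1 + t\right) \frac{1}{8} \left(- \frac{1}{5}\right) = \left(- \frac{1}{8} + \frac{t}{8}\right) \left(- \frac{1}{5}\right) = \frac{1}{40} - \frac{t}{40}$)
$\left(-14\right) 13 + L{\left(-1,h \right)} = \left(-14\right) 13 + \left(\frac{1}{40} - - \frac{1}{40}\right) = -182 + \left(\frac{1}{40} + \frac{1}{40}\right) = -182 + \frac{1}{20} = - \frac{3639}{20}$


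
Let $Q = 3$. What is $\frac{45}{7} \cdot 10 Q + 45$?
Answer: $\frac{1665}{7} \approx 237.86$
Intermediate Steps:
$\frac{45}{7} \cdot 10 Q + 45 = \frac{45}{7} \cdot 10 \cdot 3 + 45 = 45 \cdot \frac{1}{7} \cdot 30 + 45 = \frac{45}{7} \cdot 30 + 45 = \frac{1350}{7} + 45 = \frac{1665}{7}$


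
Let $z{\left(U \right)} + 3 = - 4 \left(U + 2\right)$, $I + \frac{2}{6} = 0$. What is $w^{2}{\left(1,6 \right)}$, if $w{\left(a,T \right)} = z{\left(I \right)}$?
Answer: $\frac{841}{9} \approx 93.444$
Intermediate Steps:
$I = - \frac{1}{3}$ ($I = - \frac{1}{3} + 0 = - \frac{1}{3} \approx -0.33333$)
$z{\left(U \right)} = -11 - 4 U$ ($z{\left(U \right)} = -3 - 4 \left(U + 2\right) = -3 - 4 \left(2 + U\right) = -3 - \left(8 + 4 U\right) = -11 - 4 U$)
$w{\left(a,T \right)} = - \frac{29}{3}$ ($w{\left(a,T \right)} = -11 - - \frac{4}{3} = -11 + \frac{4}{3} = - \frac{29}{3}$)
$w^{2}{\left(1,6 \right)} = \left(- \frac{29}{3}\right)^{2} = \frac{841}{9}$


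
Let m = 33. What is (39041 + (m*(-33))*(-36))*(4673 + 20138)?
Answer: 1941336695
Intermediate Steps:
(39041 + (m*(-33))*(-36))*(4673 + 20138) = (39041 + (33*(-33))*(-36))*(4673 + 20138) = (39041 - 1089*(-36))*24811 = (39041 + 39204)*24811 = 78245*24811 = 1941336695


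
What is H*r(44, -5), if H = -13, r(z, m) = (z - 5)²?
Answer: -19773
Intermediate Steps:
r(z, m) = (-5 + z)²
H*r(44, -5) = -13*(-5 + 44)² = -13*39² = -13*1521 = -19773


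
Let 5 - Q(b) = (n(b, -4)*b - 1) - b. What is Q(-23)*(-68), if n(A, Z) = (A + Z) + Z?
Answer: 49640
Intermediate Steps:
n(A, Z) = A + 2*Z
Q(b) = 6 + b - b*(-8 + b) (Q(b) = 5 - (((b + 2*(-4))*b - 1) - b) = 5 - (((b - 8)*b - 1) - b) = 5 - (((-8 + b)*b - 1) - b) = 5 - ((b*(-8 + b) - 1) - b) = 5 - ((-1 + b*(-8 + b)) - b) = 5 - (-1 - b + b*(-8 + b)) = 5 + (1 + b - b*(-8 + b)) = 6 + b - b*(-8 + b))
Q(-23)*(-68) = (6 - 23 - 1*(-23)*(-8 - 23))*(-68) = (6 - 23 - 1*(-23)*(-31))*(-68) = (6 - 23 - 713)*(-68) = -730*(-68) = 49640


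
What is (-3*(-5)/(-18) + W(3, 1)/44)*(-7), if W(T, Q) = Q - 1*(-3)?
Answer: 343/66 ≈ 5.1970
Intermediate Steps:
W(T, Q) = 3 + Q (W(T, Q) = Q + 3 = 3 + Q)
(-3*(-5)/(-18) + W(3, 1)/44)*(-7) = (-3*(-5)/(-18) + (3 + 1)/44)*(-7) = (15*(-1/18) + 4*(1/44))*(-7) = (-⅚ + 1/11)*(-7) = -49/66*(-7) = 343/66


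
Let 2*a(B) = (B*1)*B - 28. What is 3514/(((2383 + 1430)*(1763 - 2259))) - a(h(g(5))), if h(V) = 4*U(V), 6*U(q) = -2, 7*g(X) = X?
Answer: 37189273/2836872 ≈ 13.109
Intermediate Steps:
g(X) = X/7
U(q) = -⅓ (U(q) = (⅙)*(-2) = -⅓)
h(V) = -4/3 (h(V) = 4*(-⅓) = -4/3)
a(B) = -14 + B²/2 (a(B) = ((B*1)*B - 28)/2 = (B*B - 28)/2 = (B² - 28)/2 = (-28 + B²)/2 = -14 + B²/2)
3514/(((2383 + 1430)*(1763 - 2259))) - a(h(g(5))) = 3514/(((2383 + 1430)*(1763 - 2259))) - (-14 + (-4/3)²/2) = 3514/((3813*(-496))) - (-14 + (½)*(16/9)) = 3514/(-1891248) - (-14 + 8/9) = 3514*(-1/1891248) - 1*(-118/9) = -1757/945624 + 118/9 = 37189273/2836872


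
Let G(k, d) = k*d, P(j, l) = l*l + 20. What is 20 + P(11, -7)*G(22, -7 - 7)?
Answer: -21232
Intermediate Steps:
P(j, l) = 20 + l² (P(j, l) = l² + 20 = 20 + l²)
G(k, d) = d*k
20 + P(11, -7)*G(22, -7 - 7) = 20 + (20 + (-7)²)*((-7 - 7)*22) = 20 + (20 + 49)*(-14*22) = 20 + 69*(-308) = 20 - 21252 = -21232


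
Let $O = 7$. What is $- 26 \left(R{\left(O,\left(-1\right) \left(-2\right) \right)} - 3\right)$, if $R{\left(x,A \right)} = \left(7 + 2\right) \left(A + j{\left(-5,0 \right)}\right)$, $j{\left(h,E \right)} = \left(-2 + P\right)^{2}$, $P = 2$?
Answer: $-390$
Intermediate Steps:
$j{\left(h,E \right)} = 0$ ($j{\left(h,E \right)} = \left(-2 + 2\right)^{2} = 0^{2} = 0$)
$R{\left(x,A \right)} = 9 A$ ($R{\left(x,A \right)} = \left(7 + 2\right) \left(A + 0\right) = 9 A$)
$- 26 \left(R{\left(O,\left(-1\right) \left(-2\right) \right)} - 3\right) = - 26 \left(9 \left(\left(-1\right) \left(-2\right)\right) - 3\right) = - 26 \left(9 \cdot 2 - 3\right) = - 26 \left(18 - 3\right) = \left(-26\right) 15 = -390$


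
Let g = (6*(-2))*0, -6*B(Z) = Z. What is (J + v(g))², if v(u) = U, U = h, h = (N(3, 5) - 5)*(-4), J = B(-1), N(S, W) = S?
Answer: 2401/36 ≈ 66.694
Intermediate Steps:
B(Z) = -Z/6
J = ⅙ (J = -⅙*(-1) = ⅙ ≈ 0.16667)
g = 0 (g = -12*0 = 0)
h = 8 (h = (3 - 5)*(-4) = -2*(-4) = 8)
U = 8
v(u) = 8
(J + v(g))² = (⅙ + 8)² = (49/6)² = 2401/36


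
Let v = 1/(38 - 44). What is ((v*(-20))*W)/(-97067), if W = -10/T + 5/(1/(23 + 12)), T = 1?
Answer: -550/97067 ≈ -0.0056662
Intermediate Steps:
W = 165 (W = -10/1 + 5/(1/(23 + 12)) = -10*1 + 5/(1/35) = -10 + 5/(1/35) = -10 + 5*35 = -10 + 175 = 165)
v = -1/6 (v = 1/(-6) = -1/6 ≈ -0.16667)
((v*(-20))*W)/(-97067) = (-1/6*(-20)*165)/(-97067) = ((10/3)*165)*(-1/97067) = 550*(-1/97067) = -550/97067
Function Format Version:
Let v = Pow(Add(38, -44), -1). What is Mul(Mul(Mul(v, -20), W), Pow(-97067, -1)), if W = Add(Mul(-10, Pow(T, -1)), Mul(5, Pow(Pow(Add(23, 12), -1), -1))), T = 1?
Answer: Rational(-550, 97067) ≈ -0.0056662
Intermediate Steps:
W = 165 (W = Add(Mul(-10, Pow(1, -1)), Mul(5, Pow(Pow(Add(23, 12), -1), -1))) = Add(Mul(-10, 1), Mul(5, Pow(Pow(35, -1), -1))) = Add(-10, Mul(5, Pow(Rational(1, 35), -1))) = Add(-10, Mul(5, 35)) = Add(-10, 175) = 165)
v = Rational(-1, 6) (v = Pow(-6, -1) = Rational(-1, 6) ≈ -0.16667)
Mul(Mul(Mul(v, -20), W), Pow(-97067, -1)) = Mul(Mul(Mul(Rational(-1, 6), -20), 165), Pow(-97067, -1)) = Mul(Mul(Rational(10, 3), 165), Rational(-1, 97067)) = Mul(550, Rational(-1, 97067)) = Rational(-550, 97067)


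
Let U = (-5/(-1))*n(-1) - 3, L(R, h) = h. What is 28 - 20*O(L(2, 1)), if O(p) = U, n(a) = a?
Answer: 188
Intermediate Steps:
U = -8 (U = -5/(-1)*(-1) - 3 = -5*(-1)*(-1) - 3 = 5*(-1) - 3 = -5 - 3 = -8)
O(p) = -8
28 - 20*O(L(2, 1)) = 28 - 20*(-8) = 28 + 160 = 188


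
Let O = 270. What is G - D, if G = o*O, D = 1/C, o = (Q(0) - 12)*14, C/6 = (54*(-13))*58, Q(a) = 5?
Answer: -6464072159/244296 ≈ -26460.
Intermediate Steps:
C = -244296 (C = 6*((54*(-13))*58) = 6*(-702*58) = 6*(-40716) = -244296)
o = -98 (o = (5 - 12)*14 = -7*14 = -98)
D = -1/244296 (D = 1/(-244296) = -1/244296 ≈ -4.0934e-6)
G = -26460 (G = -98*270 = -26460)
G - D = -26460 - 1*(-1/244296) = -26460 + 1/244296 = -6464072159/244296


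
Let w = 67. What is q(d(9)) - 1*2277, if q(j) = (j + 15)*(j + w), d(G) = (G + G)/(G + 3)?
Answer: -4587/4 ≈ -1146.8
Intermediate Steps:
d(G) = 2*G/(3 + G) (d(G) = (2*G)/(3 + G) = 2*G/(3 + G))
q(j) = (15 + j)*(67 + j) (q(j) = (j + 15)*(j + 67) = (15 + j)*(67 + j))
q(d(9)) - 1*2277 = (1005 + (2*9/(3 + 9))**2 + 82*(2*9/(3 + 9))) - 1*2277 = (1005 + (2*9/12)**2 + 82*(2*9/12)) - 2277 = (1005 + (2*9*(1/12))**2 + 82*(2*9*(1/12))) - 2277 = (1005 + (3/2)**2 + 82*(3/2)) - 2277 = (1005 + 9/4 + 123) - 2277 = 4521/4 - 2277 = -4587/4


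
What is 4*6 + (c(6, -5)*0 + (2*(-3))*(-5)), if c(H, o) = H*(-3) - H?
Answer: 54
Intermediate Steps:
c(H, o) = -4*H (c(H, o) = -3*H - H = -4*H)
4*6 + (c(6, -5)*0 + (2*(-3))*(-5)) = 4*6 + (-4*6*0 + (2*(-3))*(-5)) = 24 + (-24*0 - 6*(-5)) = 24 + (0 + 30) = 24 + 30 = 54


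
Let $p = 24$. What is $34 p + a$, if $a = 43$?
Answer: $859$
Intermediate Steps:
$34 p + a = 34 \cdot 24 + 43 = 816 + 43 = 859$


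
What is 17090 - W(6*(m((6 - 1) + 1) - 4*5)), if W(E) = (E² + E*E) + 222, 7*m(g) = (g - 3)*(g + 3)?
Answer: -92836/49 ≈ -1894.6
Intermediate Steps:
m(g) = (-3 + g)*(3 + g)/7 (m(g) = ((g - 3)*(g + 3))/7 = ((-3 + g)*(3 + g))/7 = (-3 + g)*(3 + g)/7)
W(E) = 222 + 2*E² (W(E) = (E² + E²) + 222 = 2*E² + 222 = 222 + 2*E²)
17090 - W(6*(m((6 - 1) + 1) - 4*5)) = 17090 - (222 + 2*(6*((-9/7 + ((6 - 1) + 1)²/7) - 4*5))²) = 17090 - (222 + 2*(6*((-9/7 + (5 + 1)²/7) - 20))²) = 17090 - (222 + 2*(6*((-9/7 + (⅐)*6²) - 20))²) = 17090 - (222 + 2*(6*((-9/7 + (⅐)*36) - 20))²) = 17090 - (222 + 2*(6*((-9/7 + 36/7) - 20))²) = 17090 - (222 + 2*(6*(27/7 - 20))²) = 17090 - (222 + 2*(6*(-113/7))²) = 17090 - (222 + 2*(-678/7)²) = 17090 - (222 + 2*(459684/49)) = 17090 - (222 + 919368/49) = 17090 - 1*930246/49 = 17090 - 930246/49 = -92836/49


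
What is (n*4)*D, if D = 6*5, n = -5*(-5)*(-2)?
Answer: -6000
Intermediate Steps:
n = -50 (n = 25*(-2) = -50)
D = 30
(n*4)*D = -50*4*30 = -200*30 = -6000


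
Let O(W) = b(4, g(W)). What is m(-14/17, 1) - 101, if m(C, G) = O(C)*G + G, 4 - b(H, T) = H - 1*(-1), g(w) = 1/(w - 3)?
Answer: -101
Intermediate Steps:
g(w) = 1/(-3 + w)
b(H, T) = 3 - H (b(H, T) = 4 - (H - 1*(-1)) = 4 - (H + 1) = 4 - (1 + H) = 4 + (-1 - H) = 3 - H)
O(W) = -1 (O(W) = 3 - 1*4 = 3 - 4 = -1)
m(C, G) = 0 (m(C, G) = -G + G = 0)
m(-14/17, 1) - 101 = 0 - 101 = -101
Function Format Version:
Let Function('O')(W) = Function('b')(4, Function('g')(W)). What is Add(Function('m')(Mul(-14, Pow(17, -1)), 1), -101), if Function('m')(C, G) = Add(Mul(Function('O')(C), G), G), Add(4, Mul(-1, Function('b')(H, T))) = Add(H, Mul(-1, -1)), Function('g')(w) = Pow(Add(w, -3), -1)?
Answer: -101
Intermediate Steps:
Function('g')(w) = Pow(Add(-3, w), -1)
Function('b')(H, T) = Add(3, Mul(-1, H)) (Function('b')(H, T) = Add(4, Mul(-1, Add(H, Mul(-1, -1)))) = Add(4, Mul(-1, Add(H, 1))) = Add(4, Mul(-1, Add(1, H))) = Add(4, Add(-1, Mul(-1, H))) = Add(3, Mul(-1, H)))
Function('O')(W) = -1 (Function('O')(W) = Add(3, Mul(-1, 4)) = Add(3, -4) = -1)
Function('m')(C, G) = 0 (Function('m')(C, G) = Add(Mul(-1, G), G) = 0)
Add(Function('m')(Mul(-14, Pow(17, -1)), 1), -101) = Add(0, -101) = -101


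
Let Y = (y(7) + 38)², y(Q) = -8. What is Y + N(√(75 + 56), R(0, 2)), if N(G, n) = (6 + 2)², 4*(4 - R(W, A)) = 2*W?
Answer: 964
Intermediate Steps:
R(W, A) = 4 - W/2
Y = 900 (Y = (-8 + 38)² = 30² = 900)
N(G, n) = 64 (N(G, n) = 8² = 64)
Y + N(√(75 + 56), R(0, 2)) = 900 + 64 = 964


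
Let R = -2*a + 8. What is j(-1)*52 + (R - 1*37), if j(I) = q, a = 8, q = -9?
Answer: -513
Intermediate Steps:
j(I) = -9
R = -8 (R = -2*8 + 8 = -16 + 8 = -8)
j(-1)*52 + (R - 1*37) = -9*52 + (-8 - 1*37) = -468 + (-8 - 37) = -468 - 45 = -513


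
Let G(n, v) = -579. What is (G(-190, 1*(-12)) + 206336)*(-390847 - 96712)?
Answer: -100318677163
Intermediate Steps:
(G(-190, 1*(-12)) + 206336)*(-390847 - 96712) = (-579 + 206336)*(-390847 - 96712) = 205757*(-487559) = -100318677163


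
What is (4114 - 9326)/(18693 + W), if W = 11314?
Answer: -5212/30007 ≈ -0.17369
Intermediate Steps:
(4114 - 9326)/(18693 + W) = (4114 - 9326)/(18693 + 11314) = -5212/30007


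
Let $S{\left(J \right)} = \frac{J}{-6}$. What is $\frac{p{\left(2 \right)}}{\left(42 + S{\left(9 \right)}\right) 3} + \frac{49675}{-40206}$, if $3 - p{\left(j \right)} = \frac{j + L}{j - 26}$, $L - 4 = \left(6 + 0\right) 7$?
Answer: $- \frac{3889655}{3256686} \approx -1.1944$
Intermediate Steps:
$S{\left(J \right)} = - \frac{J}{6}$ ($S{\left(J \right)} = J \left(- \frac{1}{6}\right) = - \frac{J}{6}$)
$L = 46$ ($L = 4 + \left(6 + 0\right) 7 = 4 + 6 \cdot 7 = 4 + 42 = 46$)
$p{\left(j \right)} = 3 - \frac{46 + j}{-26 + j}$ ($p{\left(j \right)} = 3 - \frac{j + 46}{j - 26} = 3 - \frac{46 + j}{-26 + j}$)
$\frac{p{\left(2 \right)}}{\left(42 + S{\left(9 \right)}\right) 3} + \frac{49675}{-40206} = \frac{2 \frac{1}{-26 + 2} \left(-62 + 2\right)}{\left(42 - \frac{3}{2}\right) 3} + \frac{49675}{-40206} = \frac{2 \frac{1}{-24} \left(-60\right)}{\left(42 - \frac{3}{2}\right) 3} + 49675 \left(- \frac{1}{40206}\right) = \frac{2 \left(- \frac{1}{24}\right) \left(-60\right)}{\frac{81}{2} \cdot 3} - \frac{49675}{40206} = \frac{5}{\frac{243}{2}} - \frac{49675}{40206} = 5 \cdot \frac{2}{243} - \frac{49675}{40206} = \frac{10}{243} - \frac{49675}{40206} = - \frac{3889655}{3256686}$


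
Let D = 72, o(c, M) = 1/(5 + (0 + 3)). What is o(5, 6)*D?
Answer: 9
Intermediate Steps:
o(c, M) = ⅛ (o(c, M) = 1/(5 + 3) = 1/8 = ⅛)
o(5, 6)*D = (⅛)*72 = 9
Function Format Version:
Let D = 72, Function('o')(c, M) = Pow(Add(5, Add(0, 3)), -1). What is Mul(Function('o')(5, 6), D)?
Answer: 9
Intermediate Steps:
Function('o')(c, M) = Rational(1, 8) (Function('o')(c, M) = Pow(Add(5, 3), -1) = Pow(8, -1) = Rational(1, 8))
Mul(Function('o')(5, 6), D) = Mul(Rational(1, 8), 72) = 9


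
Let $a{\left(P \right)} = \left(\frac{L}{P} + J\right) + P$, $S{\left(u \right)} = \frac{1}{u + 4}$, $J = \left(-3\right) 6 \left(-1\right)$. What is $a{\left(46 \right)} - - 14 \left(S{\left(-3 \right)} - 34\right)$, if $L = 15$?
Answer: $- \frac{18293}{46} \approx -397.67$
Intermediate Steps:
$J = 18$ ($J = \left(-18\right) \left(-1\right) = 18$)
$S{\left(u \right)} = \frac{1}{4 + u}$
$a{\left(P \right)} = 18 + P + \frac{15}{P}$ ($a{\left(P \right)} = \left(\frac{15}{P} + 18\right) + P = \left(18 + \frac{15}{P}\right) + P = 18 + P + \frac{15}{P}$)
$a{\left(46 \right)} - - 14 \left(S{\left(-3 \right)} - 34\right) = \left(18 + 46 + \frac{15}{46}\right) - - 14 \left(\frac{1}{4 - 3} - 34\right) = \left(18 + 46 + 15 \cdot \frac{1}{46}\right) - - 14 \left(1^{-1} - 34\right) = \left(18 + 46 + \frac{15}{46}\right) - - 14 \left(1 - 34\right) = \frac{2959}{46} - \left(-14\right) \left(-33\right) = \frac{2959}{46} - 462 = - \frac{18293}{46}$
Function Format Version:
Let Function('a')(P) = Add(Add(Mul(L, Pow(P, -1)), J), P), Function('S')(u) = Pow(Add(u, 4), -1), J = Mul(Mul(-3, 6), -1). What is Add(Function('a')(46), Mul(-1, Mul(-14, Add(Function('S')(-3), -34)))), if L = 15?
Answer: Rational(-18293, 46) ≈ -397.67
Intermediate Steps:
J = 18 (J = Mul(-18, -1) = 18)
Function('S')(u) = Pow(Add(4, u), -1)
Function('a')(P) = Add(18, P, Mul(15, Pow(P, -1))) (Function('a')(P) = Add(Add(Mul(15, Pow(P, -1)), 18), P) = Add(Add(18, Mul(15, Pow(P, -1))), P) = Add(18, P, Mul(15, Pow(P, -1))))
Add(Function('a')(46), Mul(-1, Mul(-14, Add(Function('S')(-3), -34)))) = Add(Add(18, 46, Mul(15, Pow(46, -1))), Mul(-1, Mul(-14, Add(Pow(Add(4, -3), -1), -34)))) = Add(Add(18, 46, Mul(15, Rational(1, 46))), Mul(-1, Mul(-14, Add(Pow(1, -1), -34)))) = Add(Add(18, 46, Rational(15, 46)), Mul(-1, Mul(-14, Add(1, -34)))) = Add(Rational(2959, 46), Mul(-1, Mul(-14, -33))) = Add(Rational(2959, 46), Mul(-1, 462)) = Add(Rational(2959, 46), -462) = Rational(-18293, 46)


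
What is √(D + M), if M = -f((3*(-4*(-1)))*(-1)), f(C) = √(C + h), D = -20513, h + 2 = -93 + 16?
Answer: √(-20513 - I*√91) ≈ 0.0333 - 143.22*I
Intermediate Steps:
h = -79 (h = -2 + (-93 + 16) = -2 - 77 = -79)
f(C) = √(-79 + C) (f(C) = √(C - 79) = √(-79 + C))
M = -I*√91 (M = -√(-79 + (3*(-4*(-1)))*(-1)) = -√(-79 + (3*4)*(-1)) = -√(-79 + 12*(-1)) = -√(-79 - 12) = -√(-91) = -I*√91 ≈ -9.5394*I)
√(D + M) = √(-20513 - I*√91)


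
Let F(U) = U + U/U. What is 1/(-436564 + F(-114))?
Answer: -1/436677 ≈ -2.2900e-6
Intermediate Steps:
F(U) = 1 + U (F(U) = U + 1 = 1 + U)
1/(-436564 + F(-114)) = 1/(-436564 + (1 - 114)) = 1/(-436564 - 113) = 1/(-436677) = -1/436677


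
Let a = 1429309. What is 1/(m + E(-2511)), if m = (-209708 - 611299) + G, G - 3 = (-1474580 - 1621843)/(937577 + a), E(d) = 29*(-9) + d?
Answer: -788962/649928992653 ≈ -1.2139e-6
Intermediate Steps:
E(d) = -261 + d
G = 1334745/788962 (G = 3 + (-1474580 - 1621843)/(937577 + 1429309) = 3 - 3096423/2366886 = 3 - 3096423*1/2366886 = 3 - 1032141/788962 = 1334745/788962 ≈ 1.6918)
m = -647741989989/788962 (m = (-209708 - 611299) + 1334745/788962 = -821007 + 1334745/788962 = -647741989989/788962 ≈ -8.2101e+5)
1/(m + E(-2511)) = 1/(-647741989989/788962 + (-261 - 2511)) = 1/(-647741989989/788962 - 2772) = 1/(-649928992653/788962) = -788962/649928992653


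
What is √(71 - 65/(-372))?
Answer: √2462361/186 ≈ 8.4365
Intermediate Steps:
√(71 - 65/(-372)) = √(71 - 65*(-1/372)) = √(71 + 65/372) = √(26477/372) = √2462361/186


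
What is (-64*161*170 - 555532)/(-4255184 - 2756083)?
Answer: 2307212/7011267 ≈ 0.32907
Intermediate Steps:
(-64*161*170 - 555532)/(-4255184 - 2756083) = (-10304*170 - 555532)/(-7011267) = (-1751680 - 555532)*(-1/7011267) = -2307212*(-1/7011267) = 2307212/7011267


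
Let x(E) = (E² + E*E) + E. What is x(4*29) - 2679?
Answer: 24349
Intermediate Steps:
x(E) = E + 2*E² (x(E) = (E² + E²) + E = 2*E² + E = E + 2*E²)
x(4*29) - 2679 = (4*29)*(1 + 2*(4*29)) - 2679 = 116*(1 + 2*116) - 2679 = 116*(1 + 232) - 2679 = 116*233 - 2679 = 27028 - 2679 = 24349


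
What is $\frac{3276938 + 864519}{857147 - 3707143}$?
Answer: $- \frac{4141457}{2849996} \approx -1.4531$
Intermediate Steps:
$\frac{3276938 + 864519}{857147 - 3707143} = \frac{4141457}{-2849996} = 4141457 \left(- \frac{1}{2849996}\right) = - \frac{4141457}{2849996}$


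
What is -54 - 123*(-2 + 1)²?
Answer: -177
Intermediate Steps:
-54 - 123*(-2 + 1)² = -54 - 123*(-1)² = -54 - 123*1 = -54 - 123 = -177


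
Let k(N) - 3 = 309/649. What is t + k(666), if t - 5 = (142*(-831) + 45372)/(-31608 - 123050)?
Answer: 448955264/50186521 ≈ 8.9457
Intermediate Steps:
k(N) = 2256/649 (k(N) = 3 + 309/649 = 2256/649)
t = 422960/77329 (t = 5 + (142*(-831) + 45372)/(-31608 - 123050) = 5 + (-118002 + 45372)/(-154658) = 5 - 72630*(-1/154658) = 5 + 36315/77329 = 422960/77329 ≈ 5.4696)
t + k(666) = 422960/77329 + 2256/649 = 448955264/50186521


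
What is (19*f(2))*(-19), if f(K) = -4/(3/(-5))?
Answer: -7220/3 ≈ -2406.7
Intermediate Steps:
f(K) = 20/3 (f(K) = -4/(3*(-⅕)) = -4/(-⅗) = -4*(-5/3) = 20/3)
(19*f(2))*(-19) = (19*(20/3))*(-19) = (380/3)*(-19) = -7220/3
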